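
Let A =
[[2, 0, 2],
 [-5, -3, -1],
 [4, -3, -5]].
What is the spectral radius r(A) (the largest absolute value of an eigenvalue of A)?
r(A) ≈ 5.7086

The eigenvalues of A are the roots of its characteristic polynomial. With M = A (coefficients from the trace, the sum of principal 2x2 minors, and det A):
  p(λ) = det(λ I - M) = λ^3 + 6λ^2 - 12λ - 78.
No integer candidate from the rational root theorem (±divisors of 78) is a root, so the roots are irrational. The cubic discriminant is Δ = 16308 > 0, so there are three distinct real roots. p(-6) = -6 and p(-5) = 7 have opposite signs, so a root lies in (-6, -5); Newton's method refines it to λ ≈ -5.7086. p(-4) = 2 and p(-3) = -15 have opposite signs, so a root lies in (-4, -3); Newton's method refines it to λ ≈ -3.845. p(3) = -33 and p(4) = 34 have opposite signs, so a root lies in (3, 4); Newton's method refines it to λ ≈ 3.5536. Check (Vieta): the three roots sum to -6, matching tr M = -6.
Thus the eigenvalues (to 4 decimals) are -5.7086 (modulus 5.7086); -3.845 (modulus 3.845); 3.5536 (modulus 3.5536). The spectral radius is the largest modulus: r(A) ≈ 5.7086. (Cross-check: r(A) ≤ ||A||_2 ≈ 7.2265; equality holds whenever A is normal, though it can also hold for some non-normal A.)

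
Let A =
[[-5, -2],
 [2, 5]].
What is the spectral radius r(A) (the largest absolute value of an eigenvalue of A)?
r(A) = sqrt(84)/2 ≈ 4.5826

The eigenvalues of A are the roots of its characteristic polynomial. With M = A (coefficients from the trace and determinant):
  p(λ) = det(λ I - M) = λ^2 - 21.
For λ^2 - 21 the discriminant is 84. It is nonnegative but not a perfect square, so the roots are real and irrational: λ = ± sqrt(84)/2 ≈ 4.5826, -4.5826.
Thus the eigenvalues (to 4 decimals) are 4.5826 (modulus 4.5826); -4.5826 (modulus 4.5826). The spectral radius is the largest modulus: r(A) = sqrt(84)/2 ≈ 4.5826. (Cross-check: r(A) ≤ ||A||_2 ≈ 7; equality holds whenever A is normal, though it can also hold for some non-normal A.)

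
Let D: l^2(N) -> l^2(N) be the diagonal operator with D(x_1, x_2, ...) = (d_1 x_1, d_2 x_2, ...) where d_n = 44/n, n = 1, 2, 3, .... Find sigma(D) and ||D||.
sigma(D) = {44/n : n ≥ 1} ∪ {0}; ||D|| = 44

A bounded diagonal operator on l^2 with diagonal entries d_n has spectrum equal to the closure of {d_n : n ≥ 1}: every d_n is an eigenvalue (with eigenvector e_n), so {d_n} ⊂ sigma(D); the spectrum is closed, so its closure is too; and for lambda not in the closure, (D - lambda I) has bounded inverse (the diagonal entries 1/(d_n - lambda) are bounded). For our sequence d_n = 44/n, n = 1, 2, 3, ...:
  - {d_n} = {44/n : n ≥ 1}; the only limit point is 0
  - closure = {44/n : n ≥ 1} ∪ {0}
For the norm: a diagonal operator has ||D|| = sup_n |d_n|. Here d_n = 44/n is positive and decreasing, so sup_n |d_n| = d_1 = 44. So ||D|| = 44.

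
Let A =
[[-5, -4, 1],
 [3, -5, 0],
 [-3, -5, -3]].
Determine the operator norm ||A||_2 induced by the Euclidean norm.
||A||_2 ≈ 8.9154 (= sqrt(largest eigenvalue of A^T A))

||A||_2 = sigma_max(A) = sqrt(lambda_max(A^T A)). Form the symmetric matrix M = A^T A =
[[43, 20, 4],
 [20, 66, 11],
 [4, 11, 10]].
Its characteristic polynomial (trace, sum of principal 2x2 minors, determinant of M give the coefficients) is
  p(λ) = det(λ I - M) = λ^3 - 119λ^2 + 3391λ - 19881.
No integer candidate from the rational root theorem (±divisors of 19881) is a root, so the roots are irrational. The cubic discriminant is Δ = 6588466176 > 0, so there are three distinct real roots. p(7) = -1632 and p(8) = 143 have opposite signs, so a root lies in (7, 8); Newton's method refines it to λ ≈ 7.9152. p(31) = 672 and p(32) = -457 have opposite signs, so a root lies in (31, 32); Newton's method refines it to λ ≈ 31.6004. p(79) = -1632 and p(80) = 1799 have opposite signs, so a root lies in (79, 80); Newton's method refines it to λ ≈ 79.4844. Check (Vieta): the three roots sum to 119, matching tr M = 119.
So the eigenvalues of A^T A are ≈ 7.9152, 31.6004, 79.4844 (all ≥ 0, as they must be for A^T A). The largest is λ_max ≈ 79.4844, hence ||A||_2 = sqrt(λ_max) ≈ 8.9154.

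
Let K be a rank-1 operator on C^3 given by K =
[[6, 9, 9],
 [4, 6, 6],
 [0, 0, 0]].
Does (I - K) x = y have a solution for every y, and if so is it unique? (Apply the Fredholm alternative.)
(I - K) is invertible (det(I - K) = -11 ≠ 0), so for every y in C^3 the equation (I - K) x = y has a unique solution.

K has rank 1, so it is an outer product K = u v^T: every row of K is a multiple of one row vector. Reading off the entries, u = (3, 2, 0) and v = (2, 3, 3) (row i of K equals u_i·v^T). A rank-one matrix u v^T satisfies K u = u (v·u) and kills the (2)-dimensional subspace v^⊥, so its characteristic polynomial is lambda^2 (lambda - v·u) with v·u = tr K = 12. Hence the eigenvalues of I - K are 1 (multiplicity 2) and 1 - (12) = -11, so det(I - K) = -11. (Direct check: I - K =
[[-5, -9, -9],
 [-4, -5, -6],
 [0, 0, 1]]
has determinant -11.) The finite-dimensional Fredholm alternative says: either (I - K) is invertible, or ker(I - K) ≠ {0} and then range(I - K) = ker((I - K)^*)^⊥, with dim ker(I - K) = dim ker((I - K)^*). Since det(I - K) ≠ 0, 1 is not an eigenvalue of K and ker(I - K) = {0}, so we are in the first case: for every y there is a unique x = (I - K)^(-1) y. Explicitly, by the Sherman–Morrison formula, (I - u v^T)^(-1) = I + u v^T/(1 - v·u), i.e. (I - K)^(-1) = I + K/(-11).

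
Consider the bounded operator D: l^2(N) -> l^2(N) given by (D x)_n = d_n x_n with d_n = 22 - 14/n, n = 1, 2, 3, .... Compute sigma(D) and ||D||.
sigma(D) = {22 - 14/n : n ≥ 1} ∪ {22}; ||D|| = 22

A bounded diagonal operator on l^2 with diagonal entries d_n has spectrum equal to the closure of {d_n : n ≥ 1}: every d_n is an eigenvalue (with eigenvector e_n), so {d_n} ⊂ sigma(D); the spectrum is closed, so its closure is too; and for lambda not in the closure, (D - lambda I) has bounded inverse (the diagonal entries 1/(d_n - lambda) are bounded). For our sequence d_n = 22 - 14/n, n = 1, 2, 3, ...:
  - {d_n} = {22 - 14/n : n ≥ 1}; the only limit point is 22
  - closure = {22 - 14/n : n ≥ 1} ∪ {22}
For the norm: a diagonal operator has ||D|| = sup_n |d_n|. Here d_n = 22 - 14/n increases monotonically from d_1 = 8 toward 22, with all terms in [8, 22); so sup_n |d_n| = 22 (the supremum is the limit, not attained). So ||D|| = 22.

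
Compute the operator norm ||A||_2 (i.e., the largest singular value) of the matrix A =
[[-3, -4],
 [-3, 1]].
||A||_2 = sqrt((35 + sqrt(325))/2) ≈ 5.1492 (= sqrt(largest eigenvalue of A^T A))

||A||_2 = sigma_max(A) = sqrt(lambda_max(A^T A)). Form the symmetric matrix M = A^T A =
[[18, 9],
 [9, 17]].
Its characteristic polynomial (trace, determinant of M give the coefficients) is
  p(λ) = det(λ I - M) = λ^2 - 35λ + 225.
For λ^2 - 35λ + 225 the discriminant is 325. It is nonnegative but not a perfect square, so the roots are real and irrational: λ = (35 ± sqrt(325))/2 ≈ 26.5139, 8.4861.
So the eigenvalues of A^T A are ≈ 8.4861, 26.5139 (all ≥ 0, as they must be for A^T A). The largest is λ_max = (35 + sqrt(325))/2 ≈ 26.5139, hence ||A||_2 = sqrt(λ_max) = sqrt((35 + sqrt(325))/2) ≈ 5.1492.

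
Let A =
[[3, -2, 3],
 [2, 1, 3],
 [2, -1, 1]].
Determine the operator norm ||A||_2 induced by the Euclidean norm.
||A||_2 ≈ 6.0535 (= sqrt(largest eigenvalue of A^T A))

||A||_2 = sigma_max(A) = sqrt(lambda_max(A^T A)). Form the symmetric matrix M = A^T A =
[[17, -6, 17],
 [-6, 6, -4],
 [17, -4, 19]].
Its characteristic polynomial (trace, sum of principal 2x2 minors, determinant of M give the coefficients) is
  p(λ) = det(λ I - M) = λ^3 - 42λ^2 + 198λ - 64.
No integer candidate from the rational root theorem (±divisors of 64) is a root, so the roots are irrational. The cubic discriminant is Δ = 28609200 > 0, so there are three distinct real roots. p(0) = -64 and p(1) = 93 have opposite signs, so a root lies in (0, 1); Newton's method refines it to λ ≈ 0.3488. p(5) = 1 and p(6) = -172 have opposite signs, so a root lies in (5, 6); Newton's method refines it to λ ≈ 5.0068. p(36) = -712 and p(37) = 417 have opposite signs, so a root lies in (36, 37); Newton's method refines it to λ ≈ 36.6444. Check (Vieta): the three roots sum to 42, matching tr M = 42.
So the eigenvalues of A^T A are ≈ 0.3488, 5.0068, 36.6444 (all ≥ 0, as they must be for A^T A). The largest is λ_max ≈ 36.6444, hence ||A||_2 = sqrt(λ_max) ≈ 6.0535.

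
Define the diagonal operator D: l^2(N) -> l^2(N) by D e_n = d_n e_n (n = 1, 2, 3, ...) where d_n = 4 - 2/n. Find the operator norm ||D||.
||D|| = 4

For a diagonal operator on l^2 with entries d_n, ||D|| = sup_n |d_n|. Here d_1 = 2, d_2 = 3, ..., and d_n = 4 - 2/n increases monotonically toward 4. All terms lie in [2, 4), so |d_n| = d_n and the supremum is the limit 4, which is not attained by any individual d_n. Hence ||D|| = 4.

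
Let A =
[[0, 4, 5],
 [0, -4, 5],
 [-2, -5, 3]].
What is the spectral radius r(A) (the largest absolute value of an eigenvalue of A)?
r(A) ≈ 5.3111

The eigenvalues of A are the roots of its characteristic polynomial. With M = A (coefficients from the trace, the sum of principal 2x2 minors, and det A):
  p(λ) = det(λ I - M) = λ^3 + λ^2 + 23λ + 80.
No integer candidate from the rational root theorem (±divisors of 80) is a root, so the roots are irrational. The cubic discriminant is Δ = -188139 < 0, so there is one real root and a complex-conjugate pair. p(-3) = -7 and p(-2) = 30 have opposite signs, so a root lies in (-3, -2); Newton's method refines it to λ ≈ -2.8361. Dividing out (λ - (-2.8361)) leaves approximately λ^2 - 1.8361λ + 28.2075. For λ^2 - 1.8361λ + 28.2075 the discriminant is -109.4586. It is negative, so the remaining roots are the complex-conjugate pair λ ≈ 0.9181 ± 5.2311i. Their product equals the constant term, so |λ|^2 ≈ 28.2075 and |λ| ≈ 5.3111.
Thus the eigenvalues (to 4 decimals) are -2.8361 (modulus 2.8361); 0.9181 ± 5.2311i (modulus 5.3111). The spectral radius is the largest modulus: r(A) ≈ 5.3111. (Cross-check: r(A) ≤ ||A||_2 ≈ 8.6497; equality holds whenever A is normal, though it can also hold for some non-normal A.)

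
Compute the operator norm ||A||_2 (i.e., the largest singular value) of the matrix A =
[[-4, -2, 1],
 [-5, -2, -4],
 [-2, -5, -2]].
||A||_2 ≈ 8.8856 (= sqrt(largest eigenvalue of A^T A))

||A||_2 = sigma_max(A) = sqrt(lambda_max(A^T A)). Form the symmetric matrix M = A^T A =
[[45, 28, 20],
 [28, 33, 16],
 [20, 16, 21]].
Its characteristic polynomial (trace, sum of principal 2x2 minors, determinant of M give the coefficients) is
  p(λ) = det(λ I - M) = λ^3 - 99λ^2 + 1683λ - 7921.
No integer candidate from the rational root theorem (±divisors of 7921) is a root, so the roots are irrational. The cubic discriminant is Δ = 11833344 > 0, so there are three distinct real roots. p(9) = -64 and p(10) = 9 have opposite signs, so a root lies in (9, 10); Newton's method refines it to λ ≈ 9.6607. p(10) = 9 and p(11) = -56 have opposite signs, so a root lies in (10, 11); Newton's method refines it to λ ≈ 10.3847. p(78) = -4411 and p(79) = 216 have opposite signs, so a root lies in (78, 79); Newton's method refines it to λ ≈ 78.9546. Check (Vieta): the three roots sum to 99, matching tr M = 99.
So the eigenvalues of A^T A are ≈ 9.6607, 10.3847, 78.9546 (all ≥ 0, as they must be for A^T A). The largest is λ_max ≈ 78.9546, hence ||A||_2 = sqrt(λ_max) ≈ 8.8856.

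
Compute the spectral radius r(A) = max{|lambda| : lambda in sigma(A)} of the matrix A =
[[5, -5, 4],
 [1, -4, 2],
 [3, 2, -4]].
r(A) ≈ 6.74

The eigenvalues of A are the roots of its characteristic polynomial. With M = A (coefficients from the trace, the sum of principal 2x2 minors, and det A):
  p(λ) = det(λ I - M) = λ^3 + 3λ^2 - 35λ - 66.
No integer candidate from the rational root theorem (±divisors of 66) is a root, so the roots are irrational. The cubic discriminant is Δ = 196781 > 0, so there are three distinct real roots. p(-7) = -17 and p(-6) = 36 have opposite signs, so a root lies in (-7, -6); Newton's method refines it to λ ≈ -6.74. p(-2) = 8 and p(-1) = -29 have opposite signs, so a root lies in (-2, -1); Newton's method refines it to λ ≈ -1.7754. p(5) = -41 and p(6) = 48 have opposite signs, so a root lies in (5, 6); Newton's method refines it to λ ≈ 5.5154. Check (Vieta): the three roots sum to -3, matching tr M = -3.
Thus the eigenvalues (to 4 decimals) are -6.74 (modulus 6.74); -1.7754 (modulus 1.7754); 5.5154 (modulus 5.5154). The spectral radius is the largest modulus: r(A) ≈ 6.74. (Cross-check: r(A) ≤ ||A||_2 ≈ 9.3662; equality holds whenever A is normal, though it can also hold for some non-normal A.)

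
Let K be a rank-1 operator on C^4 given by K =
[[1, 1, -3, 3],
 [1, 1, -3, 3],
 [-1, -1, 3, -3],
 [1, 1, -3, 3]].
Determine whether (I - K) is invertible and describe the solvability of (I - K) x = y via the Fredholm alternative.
(I - K) is invertible (det(I - K) = -7 ≠ 0), so for every y in C^4 the equation (I - K) x = y has a unique solution.

K has rank 1, so it is an outer product K = u v^T: every row of K is a multiple of one row vector. Reading off the entries, u = (1, 1, -1, 1) and v = (1, 1, -3, 3) (row i of K equals u_i·v^T). A rank-one matrix u v^T satisfies K u = u (v·u) and kills the (3)-dimensional subspace v^⊥, so its characteristic polynomial is lambda^3 (lambda - v·u) with v·u = tr K = 8. Hence the eigenvalues of I - K are 1 (multiplicity 3) and 1 - (8) = -7, so det(I - K) = -7. (Direct check: I - K =
[[0, -1, 3, -3],
 [-1, 0, 3, -3],
 [1, 1, -2, 3],
 [-1, -1, 3, -2]]
has determinant -7.) The finite-dimensional Fredholm alternative says: either (I - K) is invertible, or ker(I - K) ≠ {0} and then range(I - K) = ker((I - K)^*)^⊥, with dim ker(I - K) = dim ker((I - K)^*). Since det(I - K) ≠ 0, 1 is not an eigenvalue of K and ker(I - K) = {0}, so we are in the first case: for every y there is a unique x = (I - K)^(-1) y. Explicitly, by the Sherman–Morrison formula, (I - u v^T)^(-1) = I + u v^T/(1 - v·u), i.e. (I - K)^(-1) = I + K/(-7).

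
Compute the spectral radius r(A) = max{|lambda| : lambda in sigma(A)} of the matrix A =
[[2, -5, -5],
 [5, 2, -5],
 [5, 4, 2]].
r(A) ≈ 8.5682

The eigenvalues of A are the roots of its characteristic polynomial. With M = A (coefficients from the trace, the sum of principal 2x2 minors, and det A):
  p(λ) = det(λ I - M) = λ^3 - 6λ^2 + 82λ - 173.
No integer candidate from the rational root theorem (±divisors of 173) is a root, so the roots are irrational. The cubic discriminant is Δ = -1388875 < 0, so there is one real root and a complex-conjugate pair. p(2) = -25 and p(3) = 46 have opposite signs, so a root lies in (2, 3); Newton's method refines it to λ ≈ 2.3565. Dividing out (λ - (2.3565)) leaves approximately λ^2 - 3.6435λ + 73.4141. For λ^2 - 3.6435λ + 73.4141 the discriminant is -280.3813. It is negative, so the remaining roots are the complex-conjugate pair λ ≈ 1.8218 ± 8.3723i. Their product equals the constant term, so |λ|^2 ≈ 73.4141 and |λ| ≈ 8.5682.
Thus the eigenvalues (to 4 decimals) are 2.3565 (modulus 2.3565); 1.8218 ± 8.3723i (modulus 8.5682). The spectral radius is the largest modulus: r(A) ≈ 8.5682. (Cross-check: r(A) ≤ ||A||_2 ≈ 8.9041; equality holds whenever A is normal, though it can also hold for some non-normal A.)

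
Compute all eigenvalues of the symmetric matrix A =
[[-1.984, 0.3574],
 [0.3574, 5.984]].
sigma(A) ≈ {-2, 6}

A is real symmetric, so its spectrum consists of real eigenvalues. Expanding the characteristic polynomial of the displayed matrix gives
  det(λ I - A) = p(λ) = λ^2 + (-4)λ + (-12).
Solving p(λ) = 0 yields eigenvalues ≈ -2, 6. (A is shown rounded to 4 decimals, so these recover the underlying integer eigenvalues to within that precision.)
Verification: the trace of A = 4 equals the sum of eigenvalues 4, and det(A) ≈ -12.0000 matches the eigenvalue product -12.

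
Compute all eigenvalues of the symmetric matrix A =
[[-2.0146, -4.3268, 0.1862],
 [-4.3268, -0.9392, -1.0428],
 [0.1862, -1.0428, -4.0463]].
sigma(A) ≈ {-6, -4, 3}

A is real symmetric, so its spectrum consists of real eigenvalues. Expanding the characteristic polynomial of the displayed matrix gives
  det(λ I - A) = p(λ) = λ^3 + (7)λ^2 + (-6)λ + (-72).
Solving p(λ) = 0 yields eigenvalues ≈ -6, -4, 3. (A is shown rounded to 4 decimals, so these recover the underlying integer eigenvalues to within that precision.)
Verification: the trace of A = -7 equals the sum of eigenvalues -7, and det(A) ≈ 71.9991 matches the eigenvalue product 72.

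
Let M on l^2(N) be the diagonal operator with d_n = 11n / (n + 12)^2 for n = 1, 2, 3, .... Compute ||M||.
||M|| = 11/48 (attained at n = 12)

For M diagonal, ||M|| = sup_n |d_n|. Treat f(x) = 11x / (x + 12)^2 for real x > 0. By the quotient rule, f'(x) = 11(12 - x)/(x + 12)^3, which is positive for x < 12 and negative for x > 12. So f has a unique maximum at x = 12, and since 12 is a positive integer, the supremum over n ≥ 1 is attained at n = 12: d_12 = 11·12/(12 + 12)^2 = 11·12/576 = 11/48. Hence ||M|| = 11/48.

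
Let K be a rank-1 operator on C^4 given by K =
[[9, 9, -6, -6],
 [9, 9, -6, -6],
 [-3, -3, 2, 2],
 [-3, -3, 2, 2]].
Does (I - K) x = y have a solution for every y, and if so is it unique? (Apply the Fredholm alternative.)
(I - K) is invertible (det(I - K) = -21 ≠ 0), so for every y in C^4 the equation (I - K) x = y has a unique solution.

K has rank 1, so it is an outer product K = u v^T: every row of K is a multiple of one row vector. Reading off the entries, u = (-3, -3, 1, 1) and v = (-3, -3, 2, 2) (row i of K equals u_i·v^T). A rank-one matrix u v^T satisfies K u = u (v·u) and kills the (3)-dimensional subspace v^⊥, so its characteristic polynomial is lambda^3 (lambda - v·u) with v·u = tr K = 22. Hence the eigenvalues of I - K are 1 (multiplicity 3) and 1 - (22) = -21, so det(I - K) = -21. (Direct check: I - K =
[[-8, -9, 6, 6],
 [-9, -8, 6, 6],
 [3, 3, -1, -2],
 [3, 3, -2, -1]]
has determinant -21.) The finite-dimensional Fredholm alternative says: either (I - K) is invertible, or ker(I - K) ≠ {0} and then range(I - K) = ker((I - K)^*)^⊥, with dim ker(I - K) = dim ker((I - K)^*). Since det(I - K) ≠ 0, 1 is not an eigenvalue of K and ker(I - K) = {0}, so we are in the first case: for every y there is a unique x = (I - K)^(-1) y. Explicitly, by the Sherman–Morrison formula, (I - u v^T)^(-1) = I + u v^T/(1 - v·u), i.e. (I - K)^(-1) = I + K/(-21).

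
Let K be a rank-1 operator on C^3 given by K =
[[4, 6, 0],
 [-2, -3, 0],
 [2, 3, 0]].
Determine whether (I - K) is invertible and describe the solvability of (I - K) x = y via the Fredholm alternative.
(I - K) is singular (det(I - K) = 0, i.e. 1 ∈ sigma(K)). (I - K) x = y is solvable iff y ⊥ ker((I - K)^*) = span{(-2, -3, 0)}, i.e. iff -2y_1 - 3y_2 = 0. When solvable, the solutions are x = y + c·(-2, 1, -1), c arbitrary (ker(I - K) = span{(-2, 1, -1)}, dimension 1).

K has rank 1, so it is an outer product K = u v^T: every row of K is a multiple of one row vector. Reading off the entries, u = (-2, 1, -1) and v = (-2, -3, 0) (row i of K equals u_i·v^T). A rank-one matrix u v^T satisfies K u = u (v·u) and kills the (2)-dimensional subspace v^⊥, so its characteristic polynomial is lambda^2 (lambda - v·u) with v·u = tr K = 1. Hence the eigenvalues of I - K are 1 (multiplicity 2) and 1 - (1) = 0, so det(I - K) = 0. (Direct check: I - K =
[[-3, -6, 0],
 [2, 4, 0],
 [-2, -3, 1]]
has determinant 0.) So 1 is an eigenvalue of K and (I - K) is not invertible. The finite-dimensional Fredholm alternative says: either (I - K) is invertible, or ker(I - K) ≠ {0} and then range(I - K) = ker((I - K)^*)^⊥, with dim ker(I - K) = dim ker((I - K)^*). We are in the second case, so we need both kernels. Kernel of I - K: (I - K) u = u - u (v·u) = u - u = 0, so ker(I - K) = span{u} = span{(-2, 1, -1)} (it is exactly 1-dimensional because rank(I - K) = 2). Kernel of the adjoint: K is real, so (I - K)^* = I - K^T = I - v u^T, and (I - v u^T) v = v - v (u·v) = 0; hence ker((I - K)^*) = span{v} = span{(-2, -3, 0)}. Therefore (I - K) x = y is solvable iff <y, v> = 0, i.e. iff -2y_1 - 3y_2 = 0. When this holds, K y = u (v·y) = 0, so (I - K) y = y and x = y is a particular solution; the full solution set is the line x = y + c·u = y + c·(-2, 1, -1), c ∈ C.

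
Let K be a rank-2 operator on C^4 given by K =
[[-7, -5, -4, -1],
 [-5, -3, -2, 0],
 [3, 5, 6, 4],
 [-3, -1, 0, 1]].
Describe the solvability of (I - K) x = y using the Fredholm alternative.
(I - K) is invertible (det(I - K) = -45 ≠ 0), so for every y in C^4 the equation (I - K) x = y has a unique solution.

K has rank 2 and factors as K = U V^T = u1 v1^T + u2 v2^T with u1 = (3, 2, -2, 1), v1 = (-2, -2, -2, -1), u2 = (1, 1, 1, 1), v2 = (-1, 1, 2, 2) (multiplying out reproduces the displayed K). The nonzero eigenvalues of U V^T coincide with those of the 2 x 2 matrix G = V^T U = [[v1·u1, v1·u2], [v2·u1, v2·u2]] = [[-7, -7], [-3, 4]], and by the Sylvester determinant identity det(I_4 - U V^T) = det(I_2 - V^T U) = det([[8, 7], [3, -3]]) = (8)(-3) - (7)(3) = -45. (Direct check: I - K =
[[8, 5, 4, 1],
 [5, 4, 2, 0],
 [-3, -5, -5, -4],
 [3, 1, 0, 0]]
has determinant -45.) The finite-dimensional Fredholm alternative says: either (I - K) is invertible, or ker(I - K) ≠ {0} and then range(I - K) = ker((I - K)^*)^⊥, with dim ker(I - K) = dim ker((I - K)^*). Since det(I - K) ≠ 0, 1 is not an eigenvalue of K and ker(I - K) = {0}, so we are in the first case: for every y there is a unique x = (I - K)^(-1) y. (Explicitly, by the Woodbury identity, (I - U V^T)^(-1) = I + U (I_2 - G)^(-1) V^T.)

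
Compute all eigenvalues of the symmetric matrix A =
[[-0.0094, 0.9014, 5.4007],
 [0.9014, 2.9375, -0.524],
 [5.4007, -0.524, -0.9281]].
sigma(A) ≈ {-6, 3, 5}

A is real symmetric, so its spectrum consists of real eigenvalues. Expanding the characteristic polynomial of the displayed matrix gives
  det(λ I - A) = p(λ) = λ^3 + (-2)λ^2 + (-33)λ + (90).
Solving p(λ) = 0 yields eigenvalues ≈ -6, 3, 5. (A is shown rounded to 4 decimals, so these recover the underlying integer eigenvalues to within that precision.)
Verification: the trace of A = 2 equals the sum of eigenvalues 2, and det(A) ≈ -89.9993 matches the eigenvalue product -90.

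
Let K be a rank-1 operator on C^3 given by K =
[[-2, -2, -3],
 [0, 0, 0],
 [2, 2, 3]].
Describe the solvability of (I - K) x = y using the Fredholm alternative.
(I - K) is singular (det(I - K) = 0, i.e. 1 ∈ sigma(K)). (I - K) x = y is solvable iff y ⊥ ker((I - K)^*) = span{(-2, -2, -3)}, i.e. iff -2y_1 - 2y_2 - 3y_3 = 0. When solvable, the solutions are x = y + c·(1, 0, -1), c arbitrary (ker(I - K) = span{(1, 0, -1)}, dimension 1).

K has rank 1, so it is an outer product K = u v^T: every row of K is a multiple of one row vector. Reading off the entries, u = (1, 0, -1) and v = (-2, -2, -3) (row i of K equals u_i·v^T). A rank-one matrix u v^T satisfies K u = u (v·u) and kills the (2)-dimensional subspace v^⊥, so its characteristic polynomial is lambda^2 (lambda - v·u) with v·u = tr K = 1. Hence the eigenvalues of I - K are 1 (multiplicity 2) and 1 - (1) = 0, so det(I - K) = 0. (Direct check: I - K =
[[3, 2, 3],
 [0, 1, 0],
 [-2, -2, -2]]
has determinant 0.) So 1 is an eigenvalue of K and (I - K) is not invertible. The finite-dimensional Fredholm alternative says: either (I - K) is invertible, or ker(I - K) ≠ {0} and then range(I - K) = ker((I - K)^*)^⊥, with dim ker(I - K) = dim ker((I - K)^*). We are in the second case, so we need both kernels. Kernel of I - K: (I - K) u = u - u (v·u) = u - u = 0, so ker(I - K) = span{u} = span{(1, 0, -1)} (it is exactly 1-dimensional because rank(I - K) = 2). Kernel of the adjoint: K is real, so (I - K)^* = I - K^T = I - v u^T, and (I - v u^T) v = v - v (u·v) = 0; hence ker((I - K)^*) = span{v} = span{(-2, -2, -3)}. Therefore (I - K) x = y is solvable iff <y, v> = 0, i.e. iff -2y_1 - 2y_2 - 3y_3 = 0. When this holds, K y = u (v·y) = 0, so (I - K) y = y and x = y is a particular solution; the full solution set is the line x = y + c·u = y + c·(1, 0, -1), c ∈ C.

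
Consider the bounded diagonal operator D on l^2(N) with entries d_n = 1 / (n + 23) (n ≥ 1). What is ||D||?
||D|| = 1/24 (attained at n = 1)

For D diagonal, ||D|| = sup_n |d_n| = sup_n 1/(n + 23). This is positive and strictly decreasing in n, so the supremum is attained at n = 1: d_1 = 1/(1 + 23) = 1/24. Hence ||D|| = 1/24.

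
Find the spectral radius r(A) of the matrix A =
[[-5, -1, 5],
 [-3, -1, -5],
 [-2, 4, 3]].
r(A) ≈ 5.7826

The eigenvalues of A are the roots of its characteristic polynomial. With M = A (coefficients from the trace, the sum of principal 2x2 minors, and det A):
  p(λ) = det(λ I - M) = λ^3 + 3λ^2 + 14λ + 174.
No integer candidate from the rational root theorem (±divisors of 174) is a root, so the roots are irrational. The cubic discriminant is Δ = -713912 < 0, so there is one real root and a complex-conjugate pair. p(-6) = -18 and p(-5) = 54 have opposite signs, so a root lies in (-6, -5); Newton's method refines it to λ ≈ -5.7826. Dividing out (λ - (-5.7826)) leaves approximately λ^2 - 2.7826λ + 30.0904. For λ^2 - 2.7826λ + 30.0904 the discriminant is -112.619. It is negative, so the remaining roots are the complex-conjugate pair λ ≈ 1.3913 ± 5.3061i. Their product equals the constant term, so |λ|^2 ≈ 30.0904 and |λ| ≈ 5.4855.
Thus the eigenvalues (to 4 decimals) are -5.7826 (modulus 5.7826); 1.3913 ± 5.3061i (modulus 5.4855). The spectral radius is the largest modulus: r(A) ≈ 5.7826. (Cross-check: r(A) ≤ ||A||_2 ≈ 8.356; equality holds whenever A is normal, though it can also hold for some non-normal A.)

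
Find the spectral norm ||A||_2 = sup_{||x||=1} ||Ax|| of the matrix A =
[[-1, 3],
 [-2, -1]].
||A||_2 = sqrt((15 + sqrt(29))/2) ≈ 3.1926 (= sqrt(largest eigenvalue of A^T A))

||A||_2 = sigma_max(A) = sqrt(lambda_max(A^T A)). Form the symmetric matrix M = A^T A =
[[5, -1],
 [-1, 10]].
Its characteristic polynomial (trace, determinant of M give the coefficients) is
  p(λ) = det(λ I - M) = λ^2 - 15λ + 49.
For λ^2 - 15λ + 49 the discriminant is 29. It is nonnegative but not a perfect square, so the roots are real and irrational: λ = (15 ± sqrt(29))/2 ≈ 10.1926, 4.8074.
So the eigenvalues of A^T A are ≈ 4.8074, 10.1926 (all ≥ 0, as they must be for A^T A). The largest is λ_max = (15 + sqrt(29))/2 ≈ 10.1926, hence ||A||_2 = sqrt(λ_max) = sqrt((15 + sqrt(29))/2) ≈ 3.1926.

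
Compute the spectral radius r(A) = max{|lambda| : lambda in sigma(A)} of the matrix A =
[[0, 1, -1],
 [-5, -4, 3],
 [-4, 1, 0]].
r(A) ≈ 3.9254

The eigenvalues of A are the roots of its characteristic polynomial. With M = A (coefficients from the trace, the sum of principal 2x2 minors, and det A):
  p(λ) = det(λ I - M) = λ^3 + 4λ^2 - 2λ - 9.
No integer candidate from the rational root theorem (±divisors of 9) is a root, so the roots are irrational. The cubic discriminant is Δ = 1509 > 0, so there are three distinct real roots. p(-4) = -1 and p(-3) = 6 have opposite signs, so a root lies in (-4, -3); Newton's method refines it to λ ≈ -3.9254. p(-2) = 3 and p(-1) = -4 have opposite signs, so a root lies in (-2, -1); Newton's method refines it to λ ≈ -1.5519. p(1) = -6 and p(2) = 11 have opposite signs, so a root lies in (1, 2); Newton's method refines it to λ ≈ 1.4774. Check (Vieta): the three roots sum to -4, matching tr M = -4.
Thus the eigenvalues (to 4 decimals) are -3.9254 (modulus 3.9254); -1.5519 (modulus 1.5519); 1.4774 (modulus 1.4774). The spectral radius is the largest modulus: r(A) ≈ 3.9254. (Cross-check: r(A) ≤ ||A||_2 ≈ 7.5607; equality holds whenever A is normal, though it can also hold for some non-normal A.)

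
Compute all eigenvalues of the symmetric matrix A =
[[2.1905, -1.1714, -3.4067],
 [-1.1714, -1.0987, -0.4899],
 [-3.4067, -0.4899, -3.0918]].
sigma(A) ≈ {-5, -1, 4}

A is real symmetric, so its spectrum consists of real eigenvalues. Expanding the characteristic polynomial of the displayed matrix gives
  det(λ I - A) = p(λ) = λ^3 + (2)λ^2 + (-19)λ + (-19.9989).
Solving p(λ) = 0 yields eigenvalues ≈ -5, -1, 4. (A is shown rounded to 4 decimals, so these recover the underlying integer eigenvalues to within that precision.)
Verification: the trace of A = -2 equals the sum of eigenvalues -2, and det(A) ≈ 19.9989 matches the eigenvalue product 20.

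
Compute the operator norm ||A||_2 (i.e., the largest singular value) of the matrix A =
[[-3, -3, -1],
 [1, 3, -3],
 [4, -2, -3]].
||A||_2 ≈ 5.9797 (= sqrt(largest eigenvalue of A^T A))

||A||_2 = sigma_max(A) = sqrt(lambda_max(A^T A)). Form the symmetric matrix M = A^T A =
[[26, 4, -12],
 [4, 22, 0],
 [-12, 0, 19]].
Its characteristic polynomial (trace, sum of principal 2x2 minors, determinant of M give the coefficients) is
  p(λ) = det(λ I - M) = λ^3 - 67λ^2 + 1324λ - 7396.
No integer candidate from the rational root theorem (±divisors of 7396) is a root, so the roots are irrational. The cubic discriminant is Δ = 20172368 > 0, so there are three distinct real roots. p(9) = -178 and p(10) = 144 have opposite signs, so a root lies in (9, 10); Newton's method refines it to λ ≈ 9.523. p(21) = 122 and p(22) = -48 have opposite signs, so a root lies in (21, 22); Newton's method refines it to λ ≈ 21.7203. p(35) = -256 and p(36) = 92 have opposite signs, so a root lies in (35, 36); Newton's method refines it to λ ≈ 35.7567. Check (Vieta): the three roots sum to 67, matching tr M = 67.
So the eigenvalues of A^T A are ≈ 9.523, 21.7203, 35.7567 (all ≥ 0, as they must be for A^T A). The largest is λ_max ≈ 35.7567, hence ||A||_2 = sqrt(λ_max) ≈ 5.9797.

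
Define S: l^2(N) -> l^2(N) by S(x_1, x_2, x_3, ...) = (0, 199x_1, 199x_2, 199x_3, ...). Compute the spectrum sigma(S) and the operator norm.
sigma(S) = closed disk {z in C : |z| ≤ 199}; ||S|| = 199

Note S = 199·U where U is the unit right shift (U x)_k = x_{k-1} (with x_0 := 0); so ||S|| = 199||U|| and sigma(S) = 199·sigma(U). ||S x||^2 = sum_{k≥1} |199x_k|^2 = 39601||x||^2, so ||S|| = 199 and sigma(S) ⊂ {|z| ≤ 199}. For any |lambda| < 199, the equation (S - lambda I) x = 0 forces x_1 = 0, then 199x_k = lambda x_{k+1} ⇒ x = 0, so S has no eigenvalues. But (S - lambda I) is not surjective for |lambda| < 199: solving (S - lambda I) x = e_1 would require x_n proportional to (lambda/199)^(-n), which is not in l^2. So every |lambda| < 199 lies in the residual spectrum. The boundary |lambda| = 199 is in the approximate point spectrum (the spectrum is closed). Hence sigma(S) is the closed disk of radius 199.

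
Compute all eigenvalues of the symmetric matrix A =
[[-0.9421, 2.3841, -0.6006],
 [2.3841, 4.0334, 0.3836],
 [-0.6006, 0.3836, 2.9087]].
sigma(A) ≈ {-2, 3, 5}

A is real symmetric, so its spectrum consists of real eigenvalues. Expanding the characteristic polynomial of the displayed matrix gives
  det(λ I - A) = p(λ) = λ^3 + (-6)λ^2 + (-1)λ + (30).
Solving p(λ) = 0 yields eigenvalues ≈ -2, 3, 5. (A is shown rounded to 4 decimals, so these recover the underlying integer eigenvalues to within that precision.)
Verification: the trace of A = 6 equals the sum of eigenvalues 6, and det(A) ≈ -30.0004 matches the eigenvalue product -30.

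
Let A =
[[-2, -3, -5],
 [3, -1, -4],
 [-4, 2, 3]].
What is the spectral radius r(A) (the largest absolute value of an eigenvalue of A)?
r(A) ≈ 4.3962

The eigenvalues of A are the roots of its characteristic polynomial. With M = A (coefficients from the trace, the sum of principal 2x2 minors, and det A):
  p(λ) = det(λ I - M) = λ^3 - 10λ + 41.
No integer candidate from the rational root theorem (±divisors of 41) is a root, so the roots are irrational. The cubic discriminant is Δ = -41387 < 0, so there is one real root and a complex-conjugate pair. p(-5) = -34 and p(-4) = 17 have opposite signs, so a root lies in (-5, -4); Newton's method refines it to λ ≈ -4.3962. Dividing out (λ - (-4.3962)) leaves approximately λ^2 - 4.3962λ + 9.3263. For λ^2 - 4.3962λ + 9.3263 the discriminant is -17.9789. It is negative, so the remaining roots are the complex-conjugate pair λ ≈ 2.1981 ± 2.1201i. Their product equals the constant term, so |λ|^2 ≈ 9.3263 and |λ| ≈ 3.0539.
Thus the eigenvalues (to 4 decimals) are -4.3962 (modulus 4.3962); 2.1981 ± 2.1201i (modulus 3.0539). The spectral radius is the largest modulus: r(A) ≈ 4.3962. (Cross-check: r(A) ≤ ||A||_2 ≈ 8.2666; equality holds whenever A is normal, though it can also hold for some non-normal A.)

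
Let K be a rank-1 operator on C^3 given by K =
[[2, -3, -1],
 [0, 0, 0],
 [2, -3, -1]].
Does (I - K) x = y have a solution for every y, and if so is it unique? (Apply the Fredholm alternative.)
(I - K) is singular (det(I - K) = 0, i.e. 1 ∈ sigma(K)). (I - K) x = y is solvable iff y ⊥ ker((I - K)^*) = span{(2, -3, -1)}, i.e. iff 2y_1 - 3y_2 - y_3 = 0. When solvable, the solutions are x = y + c·(1, 0, 1), c arbitrary (ker(I - K) = span{(1, 0, 1)}, dimension 1).

K has rank 1, so it is an outer product K = u v^T: every row of K is a multiple of one row vector. Reading off the entries, u = (1, 0, 1) and v = (2, -3, -1) (row i of K equals u_i·v^T). A rank-one matrix u v^T satisfies K u = u (v·u) and kills the (2)-dimensional subspace v^⊥, so its characteristic polynomial is lambda^2 (lambda - v·u) with v·u = tr K = 1. Hence the eigenvalues of I - K are 1 (multiplicity 2) and 1 - (1) = 0, so det(I - K) = 0. (Direct check: I - K =
[[-1, 3, 1],
 [0, 1, 0],
 [-2, 3, 2]]
has determinant 0.) So 1 is an eigenvalue of K and (I - K) is not invertible. The finite-dimensional Fredholm alternative says: either (I - K) is invertible, or ker(I - K) ≠ {0} and then range(I - K) = ker((I - K)^*)^⊥, with dim ker(I - K) = dim ker((I - K)^*). We are in the second case, so we need both kernels. Kernel of I - K: (I - K) u = u - u (v·u) = u - u = 0, so ker(I - K) = span{u} = span{(1, 0, 1)} (it is exactly 1-dimensional because rank(I - K) = 2). Kernel of the adjoint: K is real, so (I - K)^* = I - K^T = I - v u^T, and (I - v u^T) v = v - v (u·v) = 0; hence ker((I - K)^*) = span{v} = span{(2, -3, -1)}. Therefore (I - K) x = y is solvable iff <y, v> = 0, i.e. iff 2y_1 - 3y_2 - y_3 = 0. When this holds, K y = u (v·y) = 0, so (I - K) y = y and x = y is a particular solution; the full solution set is the line x = y + c·u = y + c·(1, 0, 1), c ∈ C.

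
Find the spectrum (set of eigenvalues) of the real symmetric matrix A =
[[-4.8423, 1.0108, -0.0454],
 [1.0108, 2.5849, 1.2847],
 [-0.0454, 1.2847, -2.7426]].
sigma(A) ≈ {-5, -3, 3}

A is real symmetric, so its spectrum consists of real eigenvalues. Expanding the characteristic polynomial of the displayed matrix gives
  det(λ I - A) = p(λ) = λ^3 + (5)λ^2 + (-9)λ + (-45).
Solving p(λ) = 0 yields eigenvalues ≈ -5, -3, 3. (A is shown rounded to 4 decimals, so these recover the underlying integer eigenvalues to within that precision.)
Verification: the trace of A = -5 equals the sum of eigenvalues -5, and det(A) ≈ 44.9997 matches the eigenvalue product 45.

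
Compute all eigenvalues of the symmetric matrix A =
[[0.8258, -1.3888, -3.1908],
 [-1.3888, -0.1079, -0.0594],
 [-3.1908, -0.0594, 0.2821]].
sigma(A) ≈ {-3, 0, 4}

A is real symmetric, so its spectrum consists of real eigenvalues. Expanding the characteristic polynomial of the displayed matrix gives
  det(λ I - A) = p(λ) = λ^3 + (-1)λ^2 + (-12)λ + (0).
Solving p(λ) = 0 yields eigenvalues ≈ -3, 0, 4. (A is shown rounded to 4 decimals, so these recover the underlying integer eigenvalues to within that precision.)
Verification: the trace of A = 1 equals the sum of eigenvalues 1, and det(A) ≈ -0.0001 matches the eigenvalue product 0.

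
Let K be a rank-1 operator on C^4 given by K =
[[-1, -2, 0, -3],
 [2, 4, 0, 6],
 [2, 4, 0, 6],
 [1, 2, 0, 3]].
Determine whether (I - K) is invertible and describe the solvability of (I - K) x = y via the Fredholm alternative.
(I - K) is invertible (det(I - K) = -5 ≠ 0), so for every y in C^4 the equation (I - K) x = y has a unique solution.

K has rank 1, so it is an outer product K = u v^T: every row of K is a multiple of one row vector. Reading off the entries, u = (-1, 2, 2, 1) and v = (1, 2, 0, 3) (row i of K equals u_i·v^T). A rank-one matrix u v^T satisfies K u = u (v·u) and kills the (3)-dimensional subspace v^⊥, so its characteristic polynomial is lambda^3 (lambda - v·u) with v·u = tr K = 6. Hence the eigenvalues of I - K are 1 (multiplicity 3) and 1 - (6) = -5, so det(I - K) = -5. (Direct check: I - K =
[[2, 2, 0, 3],
 [-2, -3, 0, -6],
 [-2, -4, 1, -6],
 [-1, -2, 0, -2]]
has determinant -5.) The finite-dimensional Fredholm alternative says: either (I - K) is invertible, or ker(I - K) ≠ {0} and then range(I - K) = ker((I - K)^*)^⊥, with dim ker(I - K) = dim ker((I - K)^*). Since det(I - K) ≠ 0, 1 is not an eigenvalue of K and ker(I - K) = {0}, so we are in the first case: for every y there is a unique x = (I - K)^(-1) y. Explicitly, by the Sherman–Morrison formula, (I - u v^T)^(-1) = I + u v^T/(1 - v·u), i.e. (I - K)^(-1) = I + K/(-5).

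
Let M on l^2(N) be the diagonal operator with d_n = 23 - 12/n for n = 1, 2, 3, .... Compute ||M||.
||M|| = 23

For a diagonal operator on l^2 with entries d_n, ||M|| = sup_n |d_n|. Here d_1 = 11, d_2 = 17, ..., and d_n = 23 - 12/n increases monotonically toward 23. All terms lie in [11, 23), so |d_n| = d_n and the supremum is the limit 23, which is not attained by any individual d_n. Hence ||M|| = 23.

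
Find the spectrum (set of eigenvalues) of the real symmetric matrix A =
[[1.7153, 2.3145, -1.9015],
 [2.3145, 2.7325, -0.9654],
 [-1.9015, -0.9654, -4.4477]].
sigma(A) ≈ {-5, 0, 5}

A is real symmetric, so its spectrum consists of real eigenvalues. Expanding the characteristic polynomial of the displayed matrix gives
  det(λ I - A) = p(λ) = λ^3 + (0)λ^2 + (-25)λ + (0.0018).
Solving p(λ) = 0 yields eigenvalues ≈ -5, 0, 5. (A is shown rounded to 4 decimals, so these recover the underlying integer eigenvalues to within that precision.)
Verification: the trace of A = 0 equals the sum of eigenvalues 0, and det(A) ≈ -0.0018 matches the eigenvalue product 0.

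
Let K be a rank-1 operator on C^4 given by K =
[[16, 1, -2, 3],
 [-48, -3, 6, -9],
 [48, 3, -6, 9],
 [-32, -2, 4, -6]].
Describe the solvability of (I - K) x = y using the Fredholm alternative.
(I - K) is singular (det(I - K) = 0, i.e. 1 ∈ sigma(K)). (I - K) x = y is solvable iff y ⊥ ker((I - K)^*) = span{(16, 1, -2, 3)}, i.e. iff 16y_1 + y_2 - 2y_3 + 3y_4 = 0. When solvable, the solutions are x = y + c·(1, -3, 3, -2), c arbitrary (ker(I - K) = span{(1, -3, 3, -2)}, dimension 1).

K has rank 1, so it is an outer product K = u v^T: every row of K is a multiple of one row vector. Reading off the entries, u = (1, -3, 3, -2) and v = (16, 1, -2, 3) (row i of K equals u_i·v^T). A rank-one matrix u v^T satisfies K u = u (v·u) and kills the (3)-dimensional subspace v^⊥, so its characteristic polynomial is lambda^3 (lambda - v·u) with v·u = tr K = 1. Hence the eigenvalues of I - K are 1 (multiplicity 3) and 1 - (1) = 0, so det(I - K) = 0. (Direct check: I - K =
[[-15, -1, 2, -3],
 [48, 4, -6, 9],
 [-48, -3, 7, -9],
 [32, 2, -4, 7]]
has determinant 0.) So 1 is an eigenvalue of K and (I - K) is not invertible. The finite-dimensional Fredholm alternative says: either (I - K) is invertible, or ker(I - K) ≠ {0} and then range(I - K) = ker((I - K)^*)^⊥, with dim ker(I - K) = dim ker((I - K)^*). We are in the second case, so we need both kernels. Kernel of I - K: (I - K) u = u - u (v·u) = u - u = 0, so ker(I - K) = span{u} = span{(1, -3, 3, -2)} (it is exactly 1-dimensional because rank(I - K) = 3). Kernel of the adjoint: K is real, so (I - K)^* = I - K^T = I - v u^T, and (I - v u^T) v = v - v (u·v) = 0; hence ker((I - K)^*) = span{v} = span{(16, 1, -2, 3)}. Therefore (I - K) x = y is solvable iff <y, v> = 0, i.e. iff 16y_1 + y_2 - 2y_3 + 3y_4 = 0. When this holds, K y = u (v·y) = 0, so (I - K) y = y and x = y is a particular solution; the full solution set is the line x = y + c·u = y + c·(1, -3, 3, -2), c ∈ C.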